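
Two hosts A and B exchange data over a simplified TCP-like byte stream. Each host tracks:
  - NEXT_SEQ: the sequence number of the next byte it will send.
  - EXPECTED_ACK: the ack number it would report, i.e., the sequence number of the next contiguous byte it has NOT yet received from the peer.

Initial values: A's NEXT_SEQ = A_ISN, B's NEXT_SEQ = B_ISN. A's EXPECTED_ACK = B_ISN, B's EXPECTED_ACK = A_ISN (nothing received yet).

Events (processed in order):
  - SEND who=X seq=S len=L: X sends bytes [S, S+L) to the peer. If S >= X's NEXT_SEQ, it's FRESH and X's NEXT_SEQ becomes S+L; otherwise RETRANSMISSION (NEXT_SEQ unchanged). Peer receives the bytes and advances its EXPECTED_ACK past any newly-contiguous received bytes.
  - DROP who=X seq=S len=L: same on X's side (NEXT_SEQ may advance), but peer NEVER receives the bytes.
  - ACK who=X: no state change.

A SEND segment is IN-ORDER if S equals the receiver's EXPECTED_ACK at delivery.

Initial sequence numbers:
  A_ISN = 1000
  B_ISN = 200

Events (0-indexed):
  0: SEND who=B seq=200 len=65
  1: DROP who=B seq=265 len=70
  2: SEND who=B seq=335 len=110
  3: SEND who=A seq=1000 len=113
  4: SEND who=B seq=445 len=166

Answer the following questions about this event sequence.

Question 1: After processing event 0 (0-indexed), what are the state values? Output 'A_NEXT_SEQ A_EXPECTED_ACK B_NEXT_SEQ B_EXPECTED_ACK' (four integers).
After event 0: A_seq=1000 A_ack=265 B_seq=265 B_ack=1000

1000 265 265 1000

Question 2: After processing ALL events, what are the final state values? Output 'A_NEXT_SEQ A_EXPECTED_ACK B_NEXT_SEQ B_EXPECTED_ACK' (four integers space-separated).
After event 0: A_seq=1000 A_ack=265 B_seq=265 B_ack=1000
After event 1: A_seq=1000 A_ack=265 B_seq=335 B_ack=1000
After event 2: A_seq=1000 A_ack=265 B_seq=445 B_ack=1000
After event 3: A_seq=1113 A_ack=265 B_seq=445 B_ack=1113
After event 4: A_seq=1113 A_ack=265 B_seq=611 B_ack=1113

Answer: 1113 265 611 1113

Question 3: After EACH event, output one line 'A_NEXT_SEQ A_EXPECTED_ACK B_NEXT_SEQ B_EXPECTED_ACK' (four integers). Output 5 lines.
1000 265 265 1000
1000 265 335 1000
1000 265 445 1000
1113 265 445 1113
1113 265 611 1113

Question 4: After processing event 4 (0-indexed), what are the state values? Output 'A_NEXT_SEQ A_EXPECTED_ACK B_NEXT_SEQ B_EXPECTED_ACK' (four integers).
After event 0: A_seq=1000 A_ack=265 B_seq=265 B_ack=1000
After event 1: A_seq=1000 A_ack=265 B_seq=335 B_ack=1000
After event 2: A_seq=1000 A_ack=265 B_seq=445 B_ack=1000
After event 3: A_seq=1113 A_ack=265 B_seq=445 B_ack=1113
After event 4: A_seq=1113 A_ack=265 B_seq=611 B_ack=1113

1113 265 611 1113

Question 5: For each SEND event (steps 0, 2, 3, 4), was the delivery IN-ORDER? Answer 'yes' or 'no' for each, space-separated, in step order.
Answer: yes no yes no

Derivation:
Step 0: SEND seq=200 -> in-order
Step 2: SEND seq=335 -> out-of-order
Step 3: SEND seq=1000 -> in-order
Step 4: SEND seq=445 -> out-of-order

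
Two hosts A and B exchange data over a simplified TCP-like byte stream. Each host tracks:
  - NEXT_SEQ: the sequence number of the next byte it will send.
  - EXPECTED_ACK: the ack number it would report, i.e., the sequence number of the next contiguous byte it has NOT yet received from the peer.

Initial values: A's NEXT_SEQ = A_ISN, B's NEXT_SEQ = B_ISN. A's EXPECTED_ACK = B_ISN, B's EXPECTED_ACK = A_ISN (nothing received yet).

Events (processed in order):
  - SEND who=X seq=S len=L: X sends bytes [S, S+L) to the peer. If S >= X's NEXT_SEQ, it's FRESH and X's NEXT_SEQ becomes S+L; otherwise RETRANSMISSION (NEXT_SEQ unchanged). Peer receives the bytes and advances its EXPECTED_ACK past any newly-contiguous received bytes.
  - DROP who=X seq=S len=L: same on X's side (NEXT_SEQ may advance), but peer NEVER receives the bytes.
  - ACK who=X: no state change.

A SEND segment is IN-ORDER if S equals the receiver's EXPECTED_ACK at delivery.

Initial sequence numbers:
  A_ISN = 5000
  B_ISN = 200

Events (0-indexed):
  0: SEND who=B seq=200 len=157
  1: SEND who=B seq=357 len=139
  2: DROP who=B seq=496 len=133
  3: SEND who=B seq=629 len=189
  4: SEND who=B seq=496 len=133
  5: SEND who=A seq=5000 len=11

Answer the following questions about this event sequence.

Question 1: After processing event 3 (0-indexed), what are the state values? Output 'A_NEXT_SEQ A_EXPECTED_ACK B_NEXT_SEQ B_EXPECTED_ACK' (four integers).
After event 0: A_seq=5000 A_ack=357 B_seq=357 B_ack=5000
After event 1: A_seq=5000 A_ack=496 B_seq=496 B_ack=5000
After event 2: A_seq=5000 A_ack=496 B_seq=629 B_ack=5000
After event 3: A_seq=5000 A_ack=496 B_seq=818 B_ack=5000

5000 496 818 5000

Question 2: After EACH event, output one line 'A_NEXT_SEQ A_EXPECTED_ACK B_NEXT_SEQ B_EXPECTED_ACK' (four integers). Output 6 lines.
5000 357 357 5000
5000 496 496 5000
5000 496 629 5000
5000 496 818 5000
5000 818 818 5000
5011 818 818 5011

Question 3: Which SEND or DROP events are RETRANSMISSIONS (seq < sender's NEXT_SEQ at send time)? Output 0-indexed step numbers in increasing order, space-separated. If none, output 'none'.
Step 0: SEND seq=200 -> fresh
Step 1: SEND seq=357 -> fresh
Step 2: DROP seq=496 -> fresh
Step 3: SEND seq=629 -> fresh
Step 4: SEND seq=496 -> retransmit
Step 5: SEND seq=5000 -> fresh

Answer: 4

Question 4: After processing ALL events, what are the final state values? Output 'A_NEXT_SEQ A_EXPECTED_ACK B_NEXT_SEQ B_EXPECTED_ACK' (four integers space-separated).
After event 0: A_seq=5000 A_ack=357 B_seq=357 B_ack=5000
After event 1: A_seq=5000 A_ack=496 B_seq=496 B_ack=5000
After event 2: A_seq=5000 A_ack=496 B_seq=629 B_ack=5000
After event 3: A_seq=5000 A_ack=496 B_seq=818 B_ack=5000
After event 4: A_seq=5000 A_ack=818 B_seq=818 B_ack=5000
After event 5: A_seq=5011 A_ack=818 B_seq=818 B_ack=5011

Answer: 5011 818 818 5011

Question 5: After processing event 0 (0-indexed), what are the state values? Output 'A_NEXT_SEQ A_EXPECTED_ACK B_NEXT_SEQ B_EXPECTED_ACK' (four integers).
After event 0: A_seq=5000 A_ack=357 B_seq=357 B_ack=5000

5000 357 357 5000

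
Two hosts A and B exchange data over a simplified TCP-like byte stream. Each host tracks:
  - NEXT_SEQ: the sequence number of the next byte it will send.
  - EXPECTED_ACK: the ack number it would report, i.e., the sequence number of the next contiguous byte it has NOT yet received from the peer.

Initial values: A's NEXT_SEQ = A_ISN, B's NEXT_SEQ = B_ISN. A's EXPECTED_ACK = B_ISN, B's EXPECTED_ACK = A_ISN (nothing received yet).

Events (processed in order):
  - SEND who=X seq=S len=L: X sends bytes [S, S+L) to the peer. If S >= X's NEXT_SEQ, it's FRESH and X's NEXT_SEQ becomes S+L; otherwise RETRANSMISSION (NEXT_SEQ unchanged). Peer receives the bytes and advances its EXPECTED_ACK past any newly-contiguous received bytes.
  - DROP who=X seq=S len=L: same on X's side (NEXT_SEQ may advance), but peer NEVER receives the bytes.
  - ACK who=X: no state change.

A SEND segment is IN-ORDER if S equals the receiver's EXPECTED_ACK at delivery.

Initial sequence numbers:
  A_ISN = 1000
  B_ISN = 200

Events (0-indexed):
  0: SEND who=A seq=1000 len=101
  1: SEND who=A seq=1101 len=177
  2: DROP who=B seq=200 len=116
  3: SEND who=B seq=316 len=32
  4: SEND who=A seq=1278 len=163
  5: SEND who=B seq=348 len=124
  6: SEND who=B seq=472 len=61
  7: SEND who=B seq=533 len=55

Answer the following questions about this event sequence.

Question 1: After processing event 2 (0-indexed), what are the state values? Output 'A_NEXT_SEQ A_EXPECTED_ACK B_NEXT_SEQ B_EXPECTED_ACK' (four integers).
After event 0: A_seq=1101 A_ack=200 B_seq=200 B_ack=1101
After event 1: A_seq=1278 A_ack=200 B_seq=200 B_ack=1278
After event 2: A_seq=1278 A_ack=200 B_seq=316 B_ack=1278

1278 200 316 1278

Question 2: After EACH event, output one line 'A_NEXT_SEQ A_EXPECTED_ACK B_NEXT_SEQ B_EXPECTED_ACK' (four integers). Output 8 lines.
1101 200 200 1101
1278 200 200 1278
1278 200 316 1278
1278 200 348 1278
1441 200 348 1441
1441 200 472 1441
1441 200 533 1441
1441 200 588 1441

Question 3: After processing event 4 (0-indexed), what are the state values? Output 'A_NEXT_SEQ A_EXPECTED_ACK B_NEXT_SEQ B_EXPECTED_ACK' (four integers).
After event 0: A_seq=1101 A_ack=200 B_seq=200 B_ack=1101
After event 1: A_seq=1278 A_ack=200 B_seq=200 B_ack=1278
After event 2: A_seq=1278 A_ack=200 B_seq=316 B_ack=1278
After event 3: A_seq=1278 A_ack=200 B_seq=348 B_ack=1278
After event 4: A_seq=1441 A_ack=200 B_seq=348 B_ack=1441

1441 200 348 1441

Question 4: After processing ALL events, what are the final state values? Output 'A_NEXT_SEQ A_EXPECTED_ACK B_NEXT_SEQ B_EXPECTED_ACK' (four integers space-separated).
Answer: 1441 200 588 1441

Derivation:
After event 0: A_seq=1101 A_ack=200 B_seq=200 B_ack=1101
After event 1: A_seq=1278 A_ack=200 B_seq=200 B_ack=1278
After event 2: A_seq=1278 A_ack=200 B_seq=316 B_ack=1278
After event 3: A_seq=1278 A_ack=200 B_seq=348 B_ack=1278
After event 4: A_seq=1441 A_ack=200 B_seq=348 B_ack=1441
After event 5: A_seq=1441 A_ack=200 B_seq=472 B_ack=1441
After event 6: A_seq=1441 A_ack=200 B_seq=533 B_ack=1441
After event 7: A_seq=1441 A_ack=200 B_seq=588 B_ack=1441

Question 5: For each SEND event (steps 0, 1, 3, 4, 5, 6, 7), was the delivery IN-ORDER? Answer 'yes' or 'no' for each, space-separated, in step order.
Answer: yes yes no yes no no no

Derivation:
Step 0: SEND seq=1000 -> in-order
Step 1: SEND seq=1101 -> in-order
Step 3: SEND seq=316 -> out-of-order
Step 4: SEND seq=1278 -> in-order
Step 5: SEND seq=348 -> out-of-order
Step 6: SEND seq=472 -> out-of-order
Step 7: SEND seq=533 -> out-of-order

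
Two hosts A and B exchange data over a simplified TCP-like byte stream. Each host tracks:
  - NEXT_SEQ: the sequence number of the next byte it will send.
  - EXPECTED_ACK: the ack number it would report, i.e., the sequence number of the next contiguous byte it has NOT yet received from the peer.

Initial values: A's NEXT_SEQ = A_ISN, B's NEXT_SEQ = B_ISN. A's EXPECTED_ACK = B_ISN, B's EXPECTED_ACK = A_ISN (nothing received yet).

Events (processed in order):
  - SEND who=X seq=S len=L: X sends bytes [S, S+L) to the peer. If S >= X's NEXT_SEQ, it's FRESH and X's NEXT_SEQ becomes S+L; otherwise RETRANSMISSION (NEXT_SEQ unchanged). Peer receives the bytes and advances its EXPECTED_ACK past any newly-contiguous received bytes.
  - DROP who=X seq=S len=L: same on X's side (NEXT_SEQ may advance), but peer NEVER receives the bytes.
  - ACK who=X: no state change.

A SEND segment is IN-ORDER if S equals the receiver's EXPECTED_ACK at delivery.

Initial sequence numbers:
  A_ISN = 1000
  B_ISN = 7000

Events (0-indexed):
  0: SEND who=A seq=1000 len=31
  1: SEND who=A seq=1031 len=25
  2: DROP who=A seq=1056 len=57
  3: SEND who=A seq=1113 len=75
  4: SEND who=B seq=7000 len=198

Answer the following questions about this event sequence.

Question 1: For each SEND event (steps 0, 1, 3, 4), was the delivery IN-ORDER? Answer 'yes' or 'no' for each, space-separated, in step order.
Answer: yes yes no yes

Derivation:
Step 0: SEND seq=1000 -> in-order
Step 1: SEND seq=1031 -> in-order
Step 3: SEND seq=1113 -> out-of-order
Step 4: SEND seq=7000 -> in-order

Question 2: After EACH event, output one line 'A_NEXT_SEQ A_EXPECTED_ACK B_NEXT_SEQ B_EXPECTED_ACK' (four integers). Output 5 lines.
1031 7000 7000 1031
1056 7000 7000 1056
1113 7000 7000 1056
1188 7000 7000 1056
1188 7198 7198 1056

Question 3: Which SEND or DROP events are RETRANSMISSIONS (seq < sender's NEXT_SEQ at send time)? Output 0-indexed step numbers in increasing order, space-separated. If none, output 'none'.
Step 0: SEND seq=1000 -> fresh
Step 1: SEND seq=1031 -> fresh
Step 2: DROP seq=1056 -> fresh
Step 3: SEND seq=1113 -> fresh
Step 4: SEND seq=7000 -> fresh

Answer: none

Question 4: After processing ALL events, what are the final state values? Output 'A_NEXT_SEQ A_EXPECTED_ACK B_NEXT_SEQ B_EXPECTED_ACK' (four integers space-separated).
After event 0: A_seq=1031 A_ack=7000 B_seq=7000 B_ack=1031
After event 1: A_seq=1056 A_ack=7000 B_seq=7000 B_ack=1056
After event 2: A_seq=1113 A_ack=7000 B_seq=7000 B_ack=1056
After event 3: A_seq=1188 A_ack=7000 B_seq=7000 B_ack=1056
After event 4: A_seq=1188 A_ack=7198 B_seq=7198 B_ack=1056

Answer: 1188 7198 7198 1056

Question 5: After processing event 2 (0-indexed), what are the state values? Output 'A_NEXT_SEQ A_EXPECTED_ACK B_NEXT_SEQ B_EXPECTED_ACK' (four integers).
After event 0: A_seq=1031 A_ack=7000 B_seq=7000 B_ack=1031
After event 1: A_seq=1056 A_ack=7000 B_seq=7000 B_ack=1056
After event 2: A_seq=1113 A_ack=7000 B_seq=7000 B_ack=1056

1113 7000 7000 1056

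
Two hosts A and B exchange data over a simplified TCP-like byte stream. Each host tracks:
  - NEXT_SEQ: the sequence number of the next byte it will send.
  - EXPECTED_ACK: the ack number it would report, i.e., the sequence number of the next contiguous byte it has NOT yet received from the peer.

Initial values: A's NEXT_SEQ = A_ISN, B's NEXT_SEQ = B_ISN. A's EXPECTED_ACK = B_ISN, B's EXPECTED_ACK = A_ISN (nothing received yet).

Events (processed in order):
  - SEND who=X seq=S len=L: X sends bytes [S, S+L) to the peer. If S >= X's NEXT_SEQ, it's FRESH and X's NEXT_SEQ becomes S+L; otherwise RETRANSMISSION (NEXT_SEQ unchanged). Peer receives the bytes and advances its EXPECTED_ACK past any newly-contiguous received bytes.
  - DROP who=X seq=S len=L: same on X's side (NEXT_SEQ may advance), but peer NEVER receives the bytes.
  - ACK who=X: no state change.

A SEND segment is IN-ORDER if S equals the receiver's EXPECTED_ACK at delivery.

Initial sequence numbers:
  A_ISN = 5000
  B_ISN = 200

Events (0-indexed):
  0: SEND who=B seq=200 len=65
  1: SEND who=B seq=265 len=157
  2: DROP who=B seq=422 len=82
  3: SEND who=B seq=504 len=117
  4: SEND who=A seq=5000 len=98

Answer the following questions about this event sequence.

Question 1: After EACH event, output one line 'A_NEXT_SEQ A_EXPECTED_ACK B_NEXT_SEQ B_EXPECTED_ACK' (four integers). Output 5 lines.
5000 265 265 5000
5000 422 422 5000
5000 422 504 5000
5000 422 621 5000
5098 422 621 5098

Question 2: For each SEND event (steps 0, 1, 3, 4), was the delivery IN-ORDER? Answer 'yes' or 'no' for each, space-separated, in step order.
Step 0: SEND seq=200 -> in-order
Step 1: SEND seq=265 -> in-order
Step 3: SEND seq=504 -> out-of-order
Step 4: SEND seq=5000 -> in-order

Answer: yes yes no yes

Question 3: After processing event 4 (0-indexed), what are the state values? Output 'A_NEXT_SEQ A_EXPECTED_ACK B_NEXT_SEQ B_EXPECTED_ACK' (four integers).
After event 0: A_seq=5000 A_ack=265 B_seq=265 B_ack=5000
After event 1: A_seq=5000 A_ack=422 B_seq=422 B_ack=5000
After event 2: A_seq=5000 A_ack=422 B_seq=504 B_ack=5000
After event 3: A_seq=5000 A_ack=422 B_seq=621 B_ack=5000
After event 4: A_seq=5098 A_ack=422 B_seq=621 B_ack=5098

5098 422 621 5098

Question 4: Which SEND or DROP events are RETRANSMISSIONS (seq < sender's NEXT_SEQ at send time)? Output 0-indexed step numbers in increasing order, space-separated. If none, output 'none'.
Answer: none

Derivation:
Step 0: SEND seq=200 -> fresh
Step 1: SEND seq=265 -> fresh
Step 2: DROP seq=422 -> fresh
Step 3: SEND seq=504 -> fresh
Step 4: SEND seq=5000 -> fresh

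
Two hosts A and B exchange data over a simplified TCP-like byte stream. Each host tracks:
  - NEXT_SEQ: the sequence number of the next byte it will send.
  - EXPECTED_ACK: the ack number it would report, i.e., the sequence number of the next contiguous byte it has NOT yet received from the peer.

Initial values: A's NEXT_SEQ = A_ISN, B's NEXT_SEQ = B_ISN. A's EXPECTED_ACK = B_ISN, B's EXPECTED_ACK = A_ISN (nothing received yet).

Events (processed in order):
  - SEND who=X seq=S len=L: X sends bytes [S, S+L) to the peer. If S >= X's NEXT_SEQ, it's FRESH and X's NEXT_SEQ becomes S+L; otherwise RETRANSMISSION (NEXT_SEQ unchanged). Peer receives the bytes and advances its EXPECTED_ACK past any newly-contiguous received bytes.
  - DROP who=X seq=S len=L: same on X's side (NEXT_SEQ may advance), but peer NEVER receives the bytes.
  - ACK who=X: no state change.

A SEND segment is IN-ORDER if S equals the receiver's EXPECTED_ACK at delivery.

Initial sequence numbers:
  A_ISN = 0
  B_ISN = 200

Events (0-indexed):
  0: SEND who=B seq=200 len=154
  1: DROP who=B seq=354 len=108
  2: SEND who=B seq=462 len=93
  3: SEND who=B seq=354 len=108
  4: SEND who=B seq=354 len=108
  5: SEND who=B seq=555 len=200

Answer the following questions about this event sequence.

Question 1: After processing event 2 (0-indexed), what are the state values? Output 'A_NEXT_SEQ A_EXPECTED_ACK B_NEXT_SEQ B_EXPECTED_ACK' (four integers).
After event 0: A_seq=0 A_ack=354 B_seq=354 B_ack=0
After event 1: A_seq=0 A_ack=354 B_seq=462 B_ack=0
After event 2: A_seq=0 A_ack=354 B_seq=555 B_ack=0

0 354 555 0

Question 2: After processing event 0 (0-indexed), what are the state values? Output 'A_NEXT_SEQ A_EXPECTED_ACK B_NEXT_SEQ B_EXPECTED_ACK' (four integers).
After event 0: A_seq=0 A_ack=354 B_seq=354 B_ack=0

0 354 354 0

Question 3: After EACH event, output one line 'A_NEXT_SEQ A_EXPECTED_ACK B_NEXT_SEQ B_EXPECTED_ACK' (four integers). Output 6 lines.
0 354 354 0
0 354 462 0
0 354 555 0
0 555 555 0
0 555 555 0
0 755 755 0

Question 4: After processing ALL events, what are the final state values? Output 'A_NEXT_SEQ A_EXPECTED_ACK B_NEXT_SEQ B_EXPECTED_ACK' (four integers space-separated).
After event 0: A_seq=0 A_ack=354 B_seq=354 B_ack=0
After event 1: A_seq=0 A_ack=354 B_seq=462 B_ack=0
After event 2: A_seq=0 A_ack=354 B_seq=555 B_ack=0
After event 3: A_seq=0 A_ack=555 B_seq=555 B_ack=0
After event 4: A_seq=0 A_ack=555 B_seq=555 B_ack=0
After event 5: A_seq=0 A_ack=755 B_seq=755 B_ack=0

Answer: 0 755 755 0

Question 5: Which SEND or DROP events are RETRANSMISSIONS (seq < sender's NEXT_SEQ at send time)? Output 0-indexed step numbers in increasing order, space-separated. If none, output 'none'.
Answer: 3 4

Derivation:
Step 0: SEND seq=200 -> fresh
Step 1: DROP seq=354 -> fresh
Step 2: SEND seq=462 -> fresh
Step 3: SEND seq=354 -> retransmit
Step 4: SEND seq=354 -> retransmit
Step 5: SEND seq=555 -> fresh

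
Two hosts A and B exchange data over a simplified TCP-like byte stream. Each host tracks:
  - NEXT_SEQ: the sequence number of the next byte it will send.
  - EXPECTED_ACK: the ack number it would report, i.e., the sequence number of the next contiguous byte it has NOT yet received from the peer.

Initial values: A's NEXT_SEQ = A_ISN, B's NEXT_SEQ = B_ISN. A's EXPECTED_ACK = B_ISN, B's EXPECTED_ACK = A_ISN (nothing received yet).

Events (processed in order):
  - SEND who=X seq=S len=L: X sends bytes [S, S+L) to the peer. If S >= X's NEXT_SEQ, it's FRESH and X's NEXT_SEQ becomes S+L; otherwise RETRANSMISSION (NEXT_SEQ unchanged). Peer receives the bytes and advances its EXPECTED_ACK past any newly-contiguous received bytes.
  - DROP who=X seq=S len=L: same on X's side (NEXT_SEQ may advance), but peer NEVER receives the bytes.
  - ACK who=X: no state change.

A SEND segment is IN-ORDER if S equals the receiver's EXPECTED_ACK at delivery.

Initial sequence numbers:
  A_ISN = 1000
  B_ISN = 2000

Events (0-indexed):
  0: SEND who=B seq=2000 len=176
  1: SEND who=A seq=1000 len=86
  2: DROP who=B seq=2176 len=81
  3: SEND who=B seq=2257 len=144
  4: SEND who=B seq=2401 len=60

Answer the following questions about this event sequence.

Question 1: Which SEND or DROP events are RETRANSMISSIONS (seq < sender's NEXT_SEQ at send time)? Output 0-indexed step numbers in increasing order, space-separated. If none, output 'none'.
Step 0: SEND seq=2000 -> fresh
Step 1: SEND seq=1000 -> fresh
Step 2: DROP seq=2176 -> fresh
Step 3: SEND seq=2257 -> fresh
Step 4: SEND seq=2401 -> fresh

Answer: none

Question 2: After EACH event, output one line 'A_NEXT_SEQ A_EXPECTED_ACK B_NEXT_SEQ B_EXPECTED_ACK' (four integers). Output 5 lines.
1000 2176 2176 1000
1086 2176 2176 1086
1086 2176 2257 1086
1086 2176 2401 1086
1086 2176 2461 1086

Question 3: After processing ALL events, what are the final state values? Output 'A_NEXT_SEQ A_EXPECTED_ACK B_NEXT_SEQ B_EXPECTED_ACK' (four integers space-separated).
Answer: 1086 2176 2461 1086

Derivation:
After event 0: A_seq=1000 A_ack=2176 B_seq=2176 B_ack=1000
After event 1: A_seq=1086 A_ack=2176 B_seq=2176 B_ack=1086
After event 2: A_seq=1086 A_ack=2176 B_seq=2257 B_ack=1086
After event 3: A_seq=1086 A_ack=2176 B_seq=2401 B_ack=1086
After event 4: A_seq=1086 A_ack=2176 B_seq=2461 B_ack=1086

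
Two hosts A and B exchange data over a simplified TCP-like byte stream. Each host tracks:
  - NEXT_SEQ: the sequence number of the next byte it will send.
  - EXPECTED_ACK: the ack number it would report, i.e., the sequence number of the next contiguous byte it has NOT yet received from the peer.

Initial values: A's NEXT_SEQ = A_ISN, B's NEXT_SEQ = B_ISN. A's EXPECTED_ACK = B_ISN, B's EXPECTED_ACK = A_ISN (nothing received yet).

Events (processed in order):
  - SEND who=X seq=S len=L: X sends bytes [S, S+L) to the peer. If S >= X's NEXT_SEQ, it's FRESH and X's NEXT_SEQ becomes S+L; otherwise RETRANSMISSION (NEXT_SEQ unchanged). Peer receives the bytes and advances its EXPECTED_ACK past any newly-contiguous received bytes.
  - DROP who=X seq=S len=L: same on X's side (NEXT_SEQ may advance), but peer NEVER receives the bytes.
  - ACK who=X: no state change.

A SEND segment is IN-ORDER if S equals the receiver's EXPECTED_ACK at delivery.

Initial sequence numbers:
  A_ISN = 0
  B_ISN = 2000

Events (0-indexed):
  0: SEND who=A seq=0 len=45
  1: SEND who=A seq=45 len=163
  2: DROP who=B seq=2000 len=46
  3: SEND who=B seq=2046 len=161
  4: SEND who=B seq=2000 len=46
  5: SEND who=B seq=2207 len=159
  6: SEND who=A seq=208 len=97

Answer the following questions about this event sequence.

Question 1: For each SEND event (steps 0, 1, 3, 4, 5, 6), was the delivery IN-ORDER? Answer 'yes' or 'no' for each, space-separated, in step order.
Answer: yes yes no yes yes yes

Derivation:
Step 0: SEND seq=0 -> in-order
Step 1: SEND seq=45 -> in-order
Step 3: SEND seq=2046 -> out-of-order
Step 4: SEND seq=2000 -> in-order
Step 5: SEND seq=2207 -> in-order
Step 6: SEND seq=208 -> in-order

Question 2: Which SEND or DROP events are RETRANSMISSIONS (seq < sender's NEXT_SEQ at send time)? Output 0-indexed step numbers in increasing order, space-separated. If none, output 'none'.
Step 0: SEND seq=0 -> fresh
Step 1: SEND seq=45 -> fresh
Step 2: DROP seq=2000 -> fresh
Step 3: SEND seq=2046 -> fresh
Step 4: SEND seq=2000 -> retransmit
Step 5: SEND seq=2207 -> fresh
Step 6: SEND seq=208 -> fresh

Answer: 4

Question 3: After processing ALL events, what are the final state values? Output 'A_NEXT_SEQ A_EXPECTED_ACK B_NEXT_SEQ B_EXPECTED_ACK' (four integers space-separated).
After event 0: A_seq=45 A_ack=2000 B_seq=2000 B_ack=45
After event 1: A_seq=208 A_ack=2000 B_seq=2000 B_ack=208
After event 2: A_seq=208 A_ack=2000 B_seq=2046 B_ack=208
After event 3: A_seq=208 A_ack=2000 B_seq=2207 B_ack=208
After event 4: A_seq=208 A_ack=2207 B_seq=2207 B_ack=208
After event 5: A_seq=208 A_ack=2366 B_seq=2366 B_ack=208
After event 6: A_seq=305 A_ack=2366 B_seq=2366 B_ack=305

Answer: 305 2366 2366 305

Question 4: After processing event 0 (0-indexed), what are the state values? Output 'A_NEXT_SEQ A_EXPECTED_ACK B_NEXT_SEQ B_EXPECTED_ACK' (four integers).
After event 0: A_seq=45 A_ack=2000 B_seq=2000 B_ack=45

45 2000 2000 45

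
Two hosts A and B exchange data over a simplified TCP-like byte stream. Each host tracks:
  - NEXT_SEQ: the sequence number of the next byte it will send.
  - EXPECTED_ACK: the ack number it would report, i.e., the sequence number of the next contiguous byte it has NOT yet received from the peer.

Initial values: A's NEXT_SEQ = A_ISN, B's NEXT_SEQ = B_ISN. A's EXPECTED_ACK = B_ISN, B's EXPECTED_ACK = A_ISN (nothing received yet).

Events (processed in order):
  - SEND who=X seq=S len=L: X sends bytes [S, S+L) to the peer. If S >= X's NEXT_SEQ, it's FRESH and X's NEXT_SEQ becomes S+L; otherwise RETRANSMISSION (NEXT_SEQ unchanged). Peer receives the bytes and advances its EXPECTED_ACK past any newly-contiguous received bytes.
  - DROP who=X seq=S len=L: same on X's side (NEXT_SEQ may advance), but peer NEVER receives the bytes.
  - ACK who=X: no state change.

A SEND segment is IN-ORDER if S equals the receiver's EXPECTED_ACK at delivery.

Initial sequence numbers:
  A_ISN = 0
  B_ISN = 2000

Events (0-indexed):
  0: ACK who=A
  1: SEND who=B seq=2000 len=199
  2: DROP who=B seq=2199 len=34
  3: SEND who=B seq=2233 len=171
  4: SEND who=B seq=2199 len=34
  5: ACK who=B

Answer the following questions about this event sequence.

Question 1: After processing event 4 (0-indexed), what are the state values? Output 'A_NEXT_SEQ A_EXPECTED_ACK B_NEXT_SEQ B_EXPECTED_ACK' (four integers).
After event 0: A_seq=0 A_ack=2000 B_seq=2000 B_ack=0
After event 1: A_seq=0 A_ack=2199 B_seq=2199 B_ack=0
After event 2: A_seq=0 A_ack=2199 B_seq=2233 B_ack=0
After event 3: A_seq=0 A_ack=2199 B_seq=2404 B_ack=0
After event 4: A_seq=0 A_ack=2404 B_seq=2404 B_ack=0

0 2404 2404 0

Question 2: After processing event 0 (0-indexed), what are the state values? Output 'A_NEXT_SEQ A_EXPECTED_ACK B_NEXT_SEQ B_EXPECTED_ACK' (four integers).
After event 0: A_seq=0 A_ack=2000 B_seq=2000 B_ack=0

0 2000 2000 0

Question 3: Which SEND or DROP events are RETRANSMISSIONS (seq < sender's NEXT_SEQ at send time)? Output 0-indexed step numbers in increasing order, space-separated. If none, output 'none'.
Step 1: SEND seq=2000 -> fresh
Step 2: DROP seq=2199 -> fresh
Step 3: SEND seq=2233 -> fresh
Step 4: SEND seq=2199 -> retransmit

Answer: 4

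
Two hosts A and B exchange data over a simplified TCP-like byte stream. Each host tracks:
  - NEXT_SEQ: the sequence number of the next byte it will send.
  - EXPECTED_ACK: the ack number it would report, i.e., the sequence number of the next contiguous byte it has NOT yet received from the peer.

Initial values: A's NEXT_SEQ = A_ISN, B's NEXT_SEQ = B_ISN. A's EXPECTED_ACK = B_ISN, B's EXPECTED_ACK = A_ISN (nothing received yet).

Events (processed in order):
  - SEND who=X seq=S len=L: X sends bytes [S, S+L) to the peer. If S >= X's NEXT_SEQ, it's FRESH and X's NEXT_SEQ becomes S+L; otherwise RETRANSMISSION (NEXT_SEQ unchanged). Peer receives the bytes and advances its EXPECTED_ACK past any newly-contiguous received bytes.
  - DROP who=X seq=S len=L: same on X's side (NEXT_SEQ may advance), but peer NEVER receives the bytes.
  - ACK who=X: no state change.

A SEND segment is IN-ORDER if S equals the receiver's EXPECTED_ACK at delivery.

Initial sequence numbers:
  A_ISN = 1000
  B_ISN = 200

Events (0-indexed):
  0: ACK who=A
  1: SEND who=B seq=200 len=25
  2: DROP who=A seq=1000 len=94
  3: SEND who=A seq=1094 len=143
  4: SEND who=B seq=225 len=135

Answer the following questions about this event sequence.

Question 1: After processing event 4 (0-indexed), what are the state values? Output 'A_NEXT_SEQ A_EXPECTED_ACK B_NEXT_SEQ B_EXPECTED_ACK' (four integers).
After event 0: A_seq=1000 A_ack=200 B_seq=200 B_ack=1000
After event 1: A_seq=1000 A_ack=225 B_seq=225 B_ack=1000
After event 2: A_seq=1094 A_ack=225 B_seq=225 B_ack=1000
After event 3: A_seq=1237 A_ack=225 B_seq=225 B_ack=1000
After event 4: A_seq=1237 A_ack=360 B_seq=360 B_ack=1000

1237 360 360 1000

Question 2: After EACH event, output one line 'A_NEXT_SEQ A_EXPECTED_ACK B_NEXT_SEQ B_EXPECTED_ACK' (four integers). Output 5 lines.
1000 200 200 1000
1000 225 225 1000
1094 225 225 1000
1237 225 225 1000
1237 360 360 1000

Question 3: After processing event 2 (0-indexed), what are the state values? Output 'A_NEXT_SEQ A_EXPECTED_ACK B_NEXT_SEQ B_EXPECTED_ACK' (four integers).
After event 0: A_seq=1000 A_ack=200 B_seq=200 B_ack=1000
After event 1: A_seq=1000 A_ack=225 B_seq=225 B_ack=1000
After event 2: A_seq=1094 A_ack=225 B_seq=225 B_ack=1000

1094 225 225 1000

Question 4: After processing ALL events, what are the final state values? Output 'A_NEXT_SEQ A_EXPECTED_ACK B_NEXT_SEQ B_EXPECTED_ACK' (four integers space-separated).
After event 0: A_seq=1000 A_ack=200 B_seq=200 B_ack=1000
After event 1: A_seq=1000 A_ack=225 B_seq=225 B_ack=1000
After event 2: A_seq=1094 A_ack=225 B_seq=225 B_ack=1000
After event 3: A_seq=1237 A_ack=225 B_seq=225 B_ack=1000
After event 4: A_seq=1237 A_ack=360 B_seq=360 B_ack=1000

Answer: 1237 360 360 1000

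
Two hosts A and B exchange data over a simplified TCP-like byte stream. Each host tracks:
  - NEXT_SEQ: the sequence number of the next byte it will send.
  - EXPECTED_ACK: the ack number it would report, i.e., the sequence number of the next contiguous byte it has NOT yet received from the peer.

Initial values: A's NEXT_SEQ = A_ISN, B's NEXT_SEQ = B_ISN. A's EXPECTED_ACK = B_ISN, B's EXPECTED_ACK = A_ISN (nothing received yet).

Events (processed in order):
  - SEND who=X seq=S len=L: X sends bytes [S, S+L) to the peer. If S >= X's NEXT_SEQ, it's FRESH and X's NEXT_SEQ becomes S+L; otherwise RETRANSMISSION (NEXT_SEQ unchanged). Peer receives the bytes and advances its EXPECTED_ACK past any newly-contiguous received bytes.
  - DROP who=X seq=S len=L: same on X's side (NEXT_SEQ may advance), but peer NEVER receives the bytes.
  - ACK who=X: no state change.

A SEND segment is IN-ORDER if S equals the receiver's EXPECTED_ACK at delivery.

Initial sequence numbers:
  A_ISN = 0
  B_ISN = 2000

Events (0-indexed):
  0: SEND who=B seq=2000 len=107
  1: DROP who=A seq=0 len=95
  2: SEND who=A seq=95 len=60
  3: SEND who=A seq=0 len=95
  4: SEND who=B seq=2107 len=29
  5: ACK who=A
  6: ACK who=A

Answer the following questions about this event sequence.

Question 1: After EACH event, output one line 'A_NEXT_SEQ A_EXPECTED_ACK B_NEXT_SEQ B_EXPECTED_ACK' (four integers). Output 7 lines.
0 2107 2107 0
95 2107 2107 0
155 2107 2107 0
155 2107 2107 155
155 2136 2136 155
155 2136 2136 155
155 2136 2136 155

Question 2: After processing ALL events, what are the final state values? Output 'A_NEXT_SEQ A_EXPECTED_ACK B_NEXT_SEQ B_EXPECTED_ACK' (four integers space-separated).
After event 0: A_seq=0 A_ack=2107 B_seq=2107 B_ack=0
After event 1: A_seq=95 A_ack=2107 B_seq=2107 B_ack=0
After event 2: A_seq=155 A_ack=2107 B_seq=2107 B_ack=0
After event 3: A_seq=155 A_ack=2107 B_seq=2107 B_ack=155
After event 4: A_seq=155 A_ack=2136 B_seq=2136 B_ack=155
After event 5: A_seq=155 A_ack=2136 B_seq=2136 B_ack=155
After event 6: A_seq=155 A_ack=2136 B_seq=2136 B_ack=155

Answer: 155 2136 2136 155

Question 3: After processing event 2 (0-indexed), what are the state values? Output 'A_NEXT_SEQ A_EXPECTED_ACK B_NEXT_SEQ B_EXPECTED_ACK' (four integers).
After event 0: A_seq=0 A_ack=2107 B_seq=2107 B_ack=0
After event 1: A_seq=95 A_ack=2107 B_seq=2107 B_ack=0
After event 2: A_seq=155 A_ack=2107 B_seq=2107 B_ack=0

155 2107 2107 0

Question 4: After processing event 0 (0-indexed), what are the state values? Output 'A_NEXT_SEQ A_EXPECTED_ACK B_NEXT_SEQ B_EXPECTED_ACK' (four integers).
After event 0: A_seq=0 A_ack=2107 B_seq=2107 B_ack=0

0 2107 2107 0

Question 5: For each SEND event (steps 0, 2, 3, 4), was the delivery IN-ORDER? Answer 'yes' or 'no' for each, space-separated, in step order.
Step 0: SEND seq=2000 -> in-order
Step 2: SEND seq=95 -> out-of-order
Step 3: SEND seq=0 -> in-order
Step 4: SEND seq=2107 -> in-order

Answer: yes no yes yes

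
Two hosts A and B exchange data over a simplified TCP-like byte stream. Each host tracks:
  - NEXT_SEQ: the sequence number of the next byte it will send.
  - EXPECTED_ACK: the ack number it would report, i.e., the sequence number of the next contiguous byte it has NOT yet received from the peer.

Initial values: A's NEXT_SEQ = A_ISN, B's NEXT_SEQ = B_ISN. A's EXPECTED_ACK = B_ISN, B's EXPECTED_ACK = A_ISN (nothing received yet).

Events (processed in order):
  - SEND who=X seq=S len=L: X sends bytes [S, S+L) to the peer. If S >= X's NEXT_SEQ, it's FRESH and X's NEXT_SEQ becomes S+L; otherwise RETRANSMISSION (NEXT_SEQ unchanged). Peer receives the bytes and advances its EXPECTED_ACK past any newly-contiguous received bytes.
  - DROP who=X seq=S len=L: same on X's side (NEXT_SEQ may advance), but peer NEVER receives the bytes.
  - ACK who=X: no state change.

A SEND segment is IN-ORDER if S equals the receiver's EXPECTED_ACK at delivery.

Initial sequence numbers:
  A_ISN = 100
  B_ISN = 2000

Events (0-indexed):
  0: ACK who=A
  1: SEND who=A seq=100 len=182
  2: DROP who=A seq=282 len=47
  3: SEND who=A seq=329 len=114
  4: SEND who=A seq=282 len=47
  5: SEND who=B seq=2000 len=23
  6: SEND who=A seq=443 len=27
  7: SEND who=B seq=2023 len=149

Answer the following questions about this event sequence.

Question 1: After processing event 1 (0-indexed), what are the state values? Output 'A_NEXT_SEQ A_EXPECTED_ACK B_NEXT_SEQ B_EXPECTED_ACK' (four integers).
After event 0: A_seq=100 A_ack=2000 B_seq=2000 B_ack=100
After event 1: A_seq=282 A_ack=2000 B_seq=2000 B_ack=282

282 2000 2000 282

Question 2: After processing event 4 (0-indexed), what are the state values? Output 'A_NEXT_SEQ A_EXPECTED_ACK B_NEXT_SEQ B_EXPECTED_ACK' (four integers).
After event 0: A_seq=100 A_ack=2000 B_seq=2000 B_ack=100
After event 1: A_seq=282 A_ack=2000 B_seq=2000 B_ack=282
After event 2: A_seq=329 A_ack=2000 B_seq=2000 B_ack=282
After event 3: A_seq=443 A_ack=2000 B_seq=2000 B_ack=282
After event 4: A_seq=443 A_ack=2000 B_seq=2000 B_ack=443

443 2000 2000 443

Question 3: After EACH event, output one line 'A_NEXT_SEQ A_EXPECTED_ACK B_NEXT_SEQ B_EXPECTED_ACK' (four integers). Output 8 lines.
100 2000 2000 100
282 2000 2000 282
329 2000 2000 282
443 2000 2000 282
443 2000 2000 443
443 2023 2023 443
470 2023 2023 470
470 2172 2172 470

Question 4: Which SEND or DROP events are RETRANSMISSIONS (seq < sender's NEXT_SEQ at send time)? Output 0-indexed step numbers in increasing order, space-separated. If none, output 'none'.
Answer: 4

Derivation:
Step 1: SEND seq=100 -> fresh
Step 2: DROP seq=282 -> fresh
Step 3: SEND seq=329 -> fresh
Step 4: SEND seq=282 -> retransmit
Step 5: SEND seq=2000 -> fresh
Step 6: SEND seq=443 -> fresh
Step 7: SEND seq=2023 -> fresh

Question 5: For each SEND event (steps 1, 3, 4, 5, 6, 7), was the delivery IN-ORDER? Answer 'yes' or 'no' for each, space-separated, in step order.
Answer: yes no yes yes yes yes

Derivation:
Step 1: SEND seq=100 -> in-order
Step 3: SEND seq=329 -> out-of-order
Step 4: SEND seq=282 -> in-order
Step 5: SEND seq=2000 -> in-order
Step 6: SEND seq=443 -> in-order
Step 7: SEND seq=2023 -> in-order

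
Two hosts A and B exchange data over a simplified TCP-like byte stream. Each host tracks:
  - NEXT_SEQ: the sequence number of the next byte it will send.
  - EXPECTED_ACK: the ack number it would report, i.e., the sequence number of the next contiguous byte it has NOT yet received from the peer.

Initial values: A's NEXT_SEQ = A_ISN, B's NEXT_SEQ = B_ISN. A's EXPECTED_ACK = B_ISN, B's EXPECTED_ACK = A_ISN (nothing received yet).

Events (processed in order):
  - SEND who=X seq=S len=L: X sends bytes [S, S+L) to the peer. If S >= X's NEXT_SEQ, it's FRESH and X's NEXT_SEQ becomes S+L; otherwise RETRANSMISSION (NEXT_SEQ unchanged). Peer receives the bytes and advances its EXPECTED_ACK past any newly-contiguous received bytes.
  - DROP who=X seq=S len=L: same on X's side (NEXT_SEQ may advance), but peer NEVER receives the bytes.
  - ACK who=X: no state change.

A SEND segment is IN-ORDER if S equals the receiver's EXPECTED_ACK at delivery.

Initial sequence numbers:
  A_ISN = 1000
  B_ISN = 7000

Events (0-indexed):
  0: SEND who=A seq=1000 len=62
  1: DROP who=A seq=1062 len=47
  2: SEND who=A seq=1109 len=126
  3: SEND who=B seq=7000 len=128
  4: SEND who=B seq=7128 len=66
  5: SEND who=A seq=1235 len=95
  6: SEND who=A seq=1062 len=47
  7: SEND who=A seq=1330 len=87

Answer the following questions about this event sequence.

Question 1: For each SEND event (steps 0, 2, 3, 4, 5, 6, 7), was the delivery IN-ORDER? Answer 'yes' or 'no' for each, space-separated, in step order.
Step 0: SEND seq=1000 -> in-order
Step 2: SEND seq=1109 -> out-of-order
Step 3: SEND seq=7000 -> in-order
Step 4: SEND seq=7128 -> in-order
Step 5: SEND seq=1235 -> out-of-order
Step 6: SEND seq=1062 -> in-order
Step 7: SEND seq=1330 -> in-order

Answer: yes no yes yes no yes yes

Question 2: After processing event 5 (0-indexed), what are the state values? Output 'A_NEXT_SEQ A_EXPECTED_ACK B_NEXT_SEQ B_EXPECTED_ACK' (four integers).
After event 0: A_seq=1062 A_ack=7000 B_seq=7000 B_ack=1062
After event 1: A_seq=1109 A_ack=7000 B_seq=7000 B_ack=1062
After event 2: A_seq=1235 A_ack=7000 B_seq=7000 B_ack=1062
After event 3: A_seq=1235 A_ack=7128 B_seq=7128 B_ack=1062
After event 4: A_seq=1235 A_ack=7194 B_seq=7194 B_ack=1062
After event 5: A_seq=1330 A_ack=7194 B_seq=7194 B_ack=1062

1330 7194 7194 1062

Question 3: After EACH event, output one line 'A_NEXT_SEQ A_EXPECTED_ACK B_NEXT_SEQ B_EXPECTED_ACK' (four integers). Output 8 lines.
1062 7000 7000 1062
1109 7000 7000 1062
1235 7000 7000 1062
1235 7128 7128 1062
1235 7194 7194 1062
1330 7194 7194 1062
1330 7194 7194 1330
1417 7194 7194 1417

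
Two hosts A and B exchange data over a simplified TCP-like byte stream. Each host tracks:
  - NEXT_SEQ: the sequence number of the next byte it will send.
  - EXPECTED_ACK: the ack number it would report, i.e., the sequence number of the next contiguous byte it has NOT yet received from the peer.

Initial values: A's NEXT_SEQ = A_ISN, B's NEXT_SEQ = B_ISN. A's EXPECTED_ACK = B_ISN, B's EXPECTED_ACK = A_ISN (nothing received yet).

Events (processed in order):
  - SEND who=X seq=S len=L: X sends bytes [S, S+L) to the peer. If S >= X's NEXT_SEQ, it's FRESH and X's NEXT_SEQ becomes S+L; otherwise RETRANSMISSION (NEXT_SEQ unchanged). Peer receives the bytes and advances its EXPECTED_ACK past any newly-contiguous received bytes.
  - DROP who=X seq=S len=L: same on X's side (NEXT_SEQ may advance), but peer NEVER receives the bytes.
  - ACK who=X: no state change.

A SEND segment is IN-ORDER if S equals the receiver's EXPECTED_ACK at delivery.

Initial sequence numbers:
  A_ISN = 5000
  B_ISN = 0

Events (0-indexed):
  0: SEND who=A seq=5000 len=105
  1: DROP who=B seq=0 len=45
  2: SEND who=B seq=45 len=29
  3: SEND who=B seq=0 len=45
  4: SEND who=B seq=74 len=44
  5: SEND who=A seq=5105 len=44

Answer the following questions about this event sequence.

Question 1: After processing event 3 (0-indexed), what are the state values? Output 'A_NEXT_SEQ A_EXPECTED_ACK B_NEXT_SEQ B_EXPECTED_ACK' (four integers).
After event 0: A_seq=5105 A_ack=0 B_seq=0 B_ack=5105
After event 1: A_seq=5105 A_ack=0 B_seq=45 B_ack=5105
After event 2: A_seq=5105 A_ack=0 B_seq=74 B_ack=5105
After event 3: A_seq=5105 A_ack=74 B_seq=74 B_ack=5105

5105 74 74 5105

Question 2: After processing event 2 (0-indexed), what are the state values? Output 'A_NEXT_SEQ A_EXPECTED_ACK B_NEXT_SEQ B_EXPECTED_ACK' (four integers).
After event 0: A_seq=5105 A_ack=0 B_seq=0 B_ack=5105
After event 1: A_seq=5105 A_ack=0 B_seq=45 B_ack=5105
After event 2: A_seq=5105 A_ack=0 B_seq=74 B_ack=5105

5105 0 74 5105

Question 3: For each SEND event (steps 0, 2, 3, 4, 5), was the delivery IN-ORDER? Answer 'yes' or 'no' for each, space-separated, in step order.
Step 0: SEND seq=5000 -> in-order
Step 2: SEND seq=45 -> out-of-order
Step 3: SEND seq=0 -> in-order
Step 4: SEND seq=74 -> in-order
Step 5: SEND seq=5105 -> in-order

Answer: yes no yes yes yes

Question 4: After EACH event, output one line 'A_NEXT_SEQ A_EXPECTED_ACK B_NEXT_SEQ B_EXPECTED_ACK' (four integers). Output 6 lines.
5105 0 0 5105
5105 0 45 5105
5105 0 74 5105
5105 74 74 5105
5105 118 118 5105
5149 118 118 5149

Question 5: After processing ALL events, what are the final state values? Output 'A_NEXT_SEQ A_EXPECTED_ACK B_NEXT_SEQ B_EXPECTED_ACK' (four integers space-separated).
After event 0: A_seq=5105 A_ack=0 B_seq=0 B_ack=5105
After event 1: A_seq=5105 A_ack=0 B_seq=45 B_ack=5105
After event 2: A_seq=5105 A_ack=0 B_seq=74 B_ack=5105
After event 3: A_seq=5105 A_ack=74 B_seq=74 B_ack=5105
After event 4: A_seq=5105 A_ack=118 B_seq=118 B_ack=5105
After event 5: A_seq=5149 A_ack=118 B_seq=118 B_ack=5149

Answer: 5149 118 118 5149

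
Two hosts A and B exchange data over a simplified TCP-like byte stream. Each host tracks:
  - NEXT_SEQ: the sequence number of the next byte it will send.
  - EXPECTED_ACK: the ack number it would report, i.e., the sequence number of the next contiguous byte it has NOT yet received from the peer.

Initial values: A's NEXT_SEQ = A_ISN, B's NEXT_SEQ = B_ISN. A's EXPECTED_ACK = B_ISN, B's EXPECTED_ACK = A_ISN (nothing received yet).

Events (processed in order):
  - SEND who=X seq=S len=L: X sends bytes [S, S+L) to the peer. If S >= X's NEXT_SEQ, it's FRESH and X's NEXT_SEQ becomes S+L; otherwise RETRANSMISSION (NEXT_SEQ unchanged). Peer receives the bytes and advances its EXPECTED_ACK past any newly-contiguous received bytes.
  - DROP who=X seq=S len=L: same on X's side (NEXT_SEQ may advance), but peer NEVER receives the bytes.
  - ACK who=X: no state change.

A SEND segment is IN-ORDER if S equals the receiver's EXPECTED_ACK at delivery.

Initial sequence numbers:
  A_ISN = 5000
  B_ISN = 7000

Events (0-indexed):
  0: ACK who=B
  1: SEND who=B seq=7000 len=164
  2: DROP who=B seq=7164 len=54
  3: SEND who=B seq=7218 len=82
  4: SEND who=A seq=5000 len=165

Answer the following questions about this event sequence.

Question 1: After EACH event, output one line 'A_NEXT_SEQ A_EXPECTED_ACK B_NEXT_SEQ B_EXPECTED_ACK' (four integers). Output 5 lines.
5000 7000 7000 5000
5000 7164 7164 5000
5000 7164 7218 5000
5000 7164 7300 5000
5165 7164 7300 5165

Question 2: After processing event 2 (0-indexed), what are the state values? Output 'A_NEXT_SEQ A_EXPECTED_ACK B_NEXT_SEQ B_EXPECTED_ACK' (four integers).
After event 0: A_seq=5000 A_ack=7000 B_seq=7000 B_ack=5000
After event 1: A_seq=5000 A_ack=7164 B_seq=7164 B_ack=5000
After event 2: A_seq=5000 A_ack=7164 B_seq=7218 B_ack=5000

5000 7164 7218 5000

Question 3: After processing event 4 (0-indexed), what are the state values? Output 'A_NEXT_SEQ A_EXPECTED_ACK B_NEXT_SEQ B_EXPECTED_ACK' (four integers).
After event 0: A_seq=5000 A_ack=7000 B_seq=7000 B_ack=5000
After event 1: A_seq=5000 A_ack=7164 B_seq=7164 B_ack=5000
After event 2: A_seq=5000 A_ack=7164 B_seq=7218 B_ack=5000
After event 3: A_seq=5000 A_ack=7164 B_seq=7300 B_ack=5000
After event 4: A_seq=5165 A_ack=7164 B_seq=7300 B_ack=5165

5165 7164 7300 5165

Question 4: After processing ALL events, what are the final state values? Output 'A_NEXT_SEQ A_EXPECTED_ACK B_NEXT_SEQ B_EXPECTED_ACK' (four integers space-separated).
After event 0: A_seq=5000 A_ack=7000 B_seq=7000 B_ack=5000
After event 1: A_seq=5000 A_ack=7164 B_seq=7164 B_ack=5000
After event 2: A_seq=5000 A_ack=7164 B_seq=7218 B_ack=5000
After event 3: A_seq=5000 A_ack=7164 B_seq=7300 B_ack=5000
After event 4: A_seq=5165 A_ack=7164 B_seq=7300 B_ack=5165

Answer: 5165 7164 7300 5165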